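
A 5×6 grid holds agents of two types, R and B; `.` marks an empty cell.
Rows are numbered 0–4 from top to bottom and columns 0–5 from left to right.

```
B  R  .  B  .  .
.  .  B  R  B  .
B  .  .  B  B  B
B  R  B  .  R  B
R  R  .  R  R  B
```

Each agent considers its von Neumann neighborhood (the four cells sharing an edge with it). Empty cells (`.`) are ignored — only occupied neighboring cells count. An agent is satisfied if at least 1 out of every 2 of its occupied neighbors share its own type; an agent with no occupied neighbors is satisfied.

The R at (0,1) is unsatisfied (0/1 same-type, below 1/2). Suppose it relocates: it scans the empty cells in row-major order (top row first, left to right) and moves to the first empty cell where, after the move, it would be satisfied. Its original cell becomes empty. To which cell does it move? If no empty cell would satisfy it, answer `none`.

(0,5)

Vacating (0,1). Empty cells in order:
  (0,2): 0/2 same-type → still unsatisfied.
  (0,4): 0/2 same-type → still unsatisfied.
  (0,5): 0/0 same-type → satisfied — stop here.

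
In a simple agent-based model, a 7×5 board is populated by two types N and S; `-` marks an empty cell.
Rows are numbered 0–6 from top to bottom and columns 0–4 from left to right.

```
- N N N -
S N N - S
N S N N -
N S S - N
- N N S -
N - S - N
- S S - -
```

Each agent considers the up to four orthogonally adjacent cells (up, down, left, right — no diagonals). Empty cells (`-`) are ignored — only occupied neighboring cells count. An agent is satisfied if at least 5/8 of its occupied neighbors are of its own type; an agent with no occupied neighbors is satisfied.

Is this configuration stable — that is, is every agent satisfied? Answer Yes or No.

No

Row 0: (0,1)N 2/2 ok · (0,2)N 3/3 ok · (0,3)N 1/1 ok
Row 1: (1,0)S 0/2 unhappy · (1,1)N 2/4 unhappy · (1,2)N 3/3 ok · (1,4)S 0/0 ok
Row 2: (2,0)N 1/3 unhappy · (2,1)S 1/4 unhappy · (2,2)N 2/4 unhappy · (2,3)N 1/1 ok
Row 3: (3,0)N 1/2 unhappy · (3,1)S 2/4 unhappy · (3,2)S 1/3 unhappy · (3,4)N 0/0 ok
Row 4: (4,1)N 1/2 unhappy · (4,2)N 1/4 unhappy · (4,3)S 0/1 unhappy
Row 5: (5,0)N 0/0 ok · (5,2)S 1/2 unhappy · (5,4)N 0/0 ok
Row 6: (6,1)S 1/1 ok · (6,2)S 2/2 ok
For instance (1,0) has only 0/2 same-type neighbors, below 5/8.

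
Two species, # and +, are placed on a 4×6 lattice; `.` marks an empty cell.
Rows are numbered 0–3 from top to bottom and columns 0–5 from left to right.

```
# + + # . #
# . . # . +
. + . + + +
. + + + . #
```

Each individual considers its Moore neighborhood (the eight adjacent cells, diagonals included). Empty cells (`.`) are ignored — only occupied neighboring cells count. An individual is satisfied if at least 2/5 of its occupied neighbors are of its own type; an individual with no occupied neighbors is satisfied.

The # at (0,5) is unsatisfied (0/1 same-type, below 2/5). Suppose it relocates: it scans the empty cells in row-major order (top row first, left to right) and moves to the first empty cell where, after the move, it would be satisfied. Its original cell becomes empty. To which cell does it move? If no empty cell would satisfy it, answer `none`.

Vacating (0,5). Empty cells in order:
  (0,4): 2/3 same-type → satisfied — stop here.

(0,4)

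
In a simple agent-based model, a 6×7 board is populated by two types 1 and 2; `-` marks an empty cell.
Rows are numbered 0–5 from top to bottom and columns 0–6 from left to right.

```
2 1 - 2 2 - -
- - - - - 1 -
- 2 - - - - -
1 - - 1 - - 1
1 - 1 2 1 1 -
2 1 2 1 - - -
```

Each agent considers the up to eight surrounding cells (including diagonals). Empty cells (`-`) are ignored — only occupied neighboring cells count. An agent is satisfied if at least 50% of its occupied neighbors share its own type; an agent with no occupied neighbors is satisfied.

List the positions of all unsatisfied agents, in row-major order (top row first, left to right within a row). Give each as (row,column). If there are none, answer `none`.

Row 0: (0,0)2 0/1 unhappy · (0,1)1 0/1 unhappy · (0,3)2 1/1 ok · (0,4)2 1/2 ok
Row 1: (1,5)1 0/1 unhappy
Row 2: (2,1)2 0/1 unhappy
Row 3: (3,0)1 1/2 ok · (3,3)1 2/3 ok · (3,6)1 1/1 ok
Row 4: (4,0)1 2/3 ok · (4,2)1 3/5 ok · (4,3)2 1/5 unhappy · (4,4)1 3/4 ok · (4,5)1 2/2 ok
Row 5: (5,0)2 0/2 unhappy · (5,1)1 2/4 ok · (5,2)2 1/4 unhappy · (5,3)1 2/4 ok

(0,0), (0,1), (1,5), (2,1), (4,3), (5,0), (5,2)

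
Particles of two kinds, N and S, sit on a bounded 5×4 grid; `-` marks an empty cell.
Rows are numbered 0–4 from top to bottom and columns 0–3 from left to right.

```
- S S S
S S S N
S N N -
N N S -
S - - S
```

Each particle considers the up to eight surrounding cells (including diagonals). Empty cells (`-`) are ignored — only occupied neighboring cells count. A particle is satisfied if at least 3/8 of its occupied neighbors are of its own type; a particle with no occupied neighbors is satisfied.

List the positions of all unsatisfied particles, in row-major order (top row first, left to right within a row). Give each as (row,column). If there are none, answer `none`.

(0,1)S 4/4 ✓
(0,2)S 4/5 ✓
(0,3)S 2/3 ✓
(1,0)S 3/4 ✓
(1,1)S 5/7 ✓
(1,2)S 4/7 ✓
(1,3)N 1/4 ✗
(2,0)S 2/5 ✓
(2,1)N 3/8 ✓
(2,2)N 3/6 ✓
(3,0)N 2/4 ✓
(3,1)N 3/6 ✓
(3,2)S 1/4 ✗
(4,0)S 0/2 ✗
(4,3)S 1/1 ✓

(1,3), (3,2), (4,0)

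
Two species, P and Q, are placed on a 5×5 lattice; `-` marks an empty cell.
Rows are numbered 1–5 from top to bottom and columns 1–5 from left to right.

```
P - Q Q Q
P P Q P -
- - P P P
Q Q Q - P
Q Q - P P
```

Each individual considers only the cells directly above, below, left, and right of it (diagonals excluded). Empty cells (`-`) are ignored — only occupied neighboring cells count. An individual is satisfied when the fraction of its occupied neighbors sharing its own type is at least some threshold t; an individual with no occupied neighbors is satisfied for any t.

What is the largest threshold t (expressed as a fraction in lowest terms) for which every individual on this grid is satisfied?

(1,1)P 1/1
(1,3)Q 2/2
(1,4)Q 2/3
(1,5)Q 1/1
(2,1)P 2/2
(2,2)P 1/2
(2,3)Q 1/4
(2,4)P 1/3
(3,3)P 1/3
(3,4)P 3/3
(3,5)P 2/2
(4,1)Q 2/2
(4,2)Q 3/3
(4,3)Q 1/2
(4,5)P 2/2
(5,1)Q 2/2
(5,2)Q 2/2
(5,4)P 1/1
(5,5)P 2/2
The smallest same-type fraction is 1/4 at (2,3), which reduces to 1/4. Any threshold above that leaves this individual unsatisfied.

1/4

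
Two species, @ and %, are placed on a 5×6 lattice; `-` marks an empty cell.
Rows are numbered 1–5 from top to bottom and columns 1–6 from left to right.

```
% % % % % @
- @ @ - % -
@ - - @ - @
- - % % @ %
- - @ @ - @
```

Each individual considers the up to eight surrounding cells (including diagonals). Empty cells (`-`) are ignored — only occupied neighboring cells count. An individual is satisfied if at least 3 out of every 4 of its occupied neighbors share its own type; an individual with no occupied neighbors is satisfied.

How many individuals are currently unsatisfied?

Row 1: (1,1)% 1/2 unhappy · (1,2)% 2/4 unhappy · (1,3)% 2/4 unhappy · (1,4)% 3/4 ok · (1,5)% 2/3 unhappy · (1,6)@ 0/2 unhappy
Row 2: (2,2)@ 2/5 unhappy · (2,3)@ 2/5 unhappy · (2,5)% 2/5 unhappy
Row 3: (3,1)@ 1/1 ok · (3,4)@ 2/5 unhappy · (3,6)@ 1/3 unhappy
Row 4: (4,3)% 1/4 unhappy · (4,4)% 1/5 unhappy · (4,5)@ 4/6 unhappy · (4,6)% 0/3 unhappy
Row 5: (5,3)@ 1/3 unhappy · (5,4)@ 2/4 unhappy · (5,6)@ 1/2 unhappy
Unsatisfied: (1,1), (1,2), (1,3), (1,5), (1,6), (2,2), (2,3), (2,5), (3,4), (3,6), (4,3), (4,4), (4,5), (4,6), (5,3), (5,4), (5,6) — 17 in total.

17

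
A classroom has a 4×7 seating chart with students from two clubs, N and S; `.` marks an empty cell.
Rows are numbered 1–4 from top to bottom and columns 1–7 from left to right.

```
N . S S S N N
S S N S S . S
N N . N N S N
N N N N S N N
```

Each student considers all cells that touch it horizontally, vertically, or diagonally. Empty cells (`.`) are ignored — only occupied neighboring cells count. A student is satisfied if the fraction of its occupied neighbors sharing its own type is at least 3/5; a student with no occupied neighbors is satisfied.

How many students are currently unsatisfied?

14

(1,1)N 0/2 ✗
(1,3)S 3/4 ✓
(1,4)S 4/5 ✓
(1,5)S 3/4 ✓
(1,6)N 1/4 ✗
(1,7)N 1/2 ✗
(2,1)S 1/4 ✗
(2,2)S 2/6 ✗
(2,3)N 2/6 ✗
(2,4)S 4/7 ✗
(2,5)S 4/7 ✗
(2,7)S 1/4 ✗
(3,1)N 3/5 ✓
(3,2)N 5/7 ✓
(3,4)N 4/7 ✗
(3,5)N 3/7 ✗
(3,6)S 3/7 ✗
(3,7)N 2/4 ✗
(4,1)N 3/3 ✓
(4,2)N 4/4 ✓
(4,3)N 4/4 ✓
(4,4)N 3/4 ✓
(4,5)S 1/5 ✗
(4,6)N 3/5 ✓
(4,7)N 2/3 ✓
Unsatisfied: (1,1), (1,6), (1,7), (2,1), (2,2), (2,3), (2,4), (2,5), (2,7), (3,4), (3,5), (3,6), (3,7), (4,5) — 14 in total.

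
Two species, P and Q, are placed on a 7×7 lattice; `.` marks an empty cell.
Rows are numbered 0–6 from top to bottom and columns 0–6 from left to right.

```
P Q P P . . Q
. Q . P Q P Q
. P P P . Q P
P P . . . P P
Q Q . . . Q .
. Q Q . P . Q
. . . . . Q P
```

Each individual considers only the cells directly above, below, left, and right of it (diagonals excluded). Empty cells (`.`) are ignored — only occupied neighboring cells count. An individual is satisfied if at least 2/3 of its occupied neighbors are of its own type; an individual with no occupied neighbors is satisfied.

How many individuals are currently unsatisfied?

16

(0,0)P 0/1 not
(0,1)Q 1/3 not
(0,2)P 1/2 not
(0,3)P 2/2 satisfied
(0,6)Q 1/1 satisfied
(1,1)Q 1/2 not
(1,3)P 2/3 satisfied
(1,4)Q 0/2 not
(1,5)P 0/3 not
(1,6)Q 1/3 not
(2,1)P 2/3 satisfied
(2,2)P 2/2 satisfied
(2,3)P 2/2 satisfied
(2,5)Q 0/3 not
(2,6)P 1/3 not
(3,0)P 1/2 not
(3,1)P 2/3 satisfied
(3,5)P 1/3 not
(3,6)P 2/2 satisfied
(4,0)Q 1/2 not
(4,1)Q 2/3 satisfied
(4,5)Q 0/1 not
(5,1)Q 2/2 satisfied
(5,2)Q 1/1 satisfied
(5,4)P 0/0 satisfied
(5,6)Q 0/1 not
(6,5)Q 0/1 not
(6,6)P 0/2 not
Unsatisfied: (0,0), (0,1), (0,2), (1,1), (1,4), (1,5), (1,6), (2,5), (2,6), (3,0), (3,5), (4,0), (4,5), (5,6), (6,5), (6,6) — 16 in total.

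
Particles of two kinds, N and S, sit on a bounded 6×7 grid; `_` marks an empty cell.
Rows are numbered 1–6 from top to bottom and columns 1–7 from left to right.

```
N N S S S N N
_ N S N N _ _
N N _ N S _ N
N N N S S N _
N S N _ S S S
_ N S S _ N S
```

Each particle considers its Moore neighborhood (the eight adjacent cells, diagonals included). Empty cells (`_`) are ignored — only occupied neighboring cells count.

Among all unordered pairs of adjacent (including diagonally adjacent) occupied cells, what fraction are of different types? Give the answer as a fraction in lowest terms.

38/81

Scan each occupied cell's neighbors to the right and below (and the two forward diagonals) so each pair is counted once.
Row 1: N(1,1)–N(1,2)= N(1,1)–N(2,2)= N(1,2)–S(1,3)≠ N(1,2)–N(2,2)= N(1,2)–S(2,3)≠ S(1,3)–S(1,4)= S(1,3)–S(2,3)= S(1,3)–N(2,4)≠ S(1,3)–N(2,2)≠ S(1,4)–S(1,5)= S(1,4)–N(2,4)≠ S(1,4)–N(2,5)≠ S(1,4)–S(2,3)= S(1,5)–N(1,6)≠ S(1,5)–N(2,5)≠ S(1,5)–N(2,4)≠ N(1,6)–N(1,7)= N(1,6)–N(2,5)=  → 9/18 unlike.
Row 2: N(2,2)–S(2,3)≠ N(2,2)–N(3,2)= N(2,2)–N(3,1)= S(2,3)–N(2,4)≠ S(2,3)–N(3,4)≠ S(2,3)–N(3,2)≠ N(2,4)–N(2,5)= N(2,4)–N(3,4)= N(2,4)–S(3,5)≠ N(2,5)–S(3,5)≠ N(2,5)–N(3,4)=  → 6/11 unlike.
Row 3: N(3,1)–N(3,2)= N(3,1)–N(4,1)= N(3,1)–N(4,2)= N(3,2)–N(4,2)= N(3,2)–N(4,3)= N(3,2)–N(4,1)= N(3,4)–S(3,5)≠ N(3,4)–S(4,4)≠ N(3,4)–S(4,5)≠ N(3,4)–N(4,3)= S(3,5)–S(4,5)= S(3,5)–N(4,6)≠ S(3,5)–S(4,4)= N(3,7)–N(4,6)=  → 4/14 unlike.
Row 4: N(4,1)–N(4,2)= N(4,1)–N(5,1)= N(4,1)–S(5,2)≠ N(4,2)–N(4,3)= N(4,2)–S(5,2)≠ N(4,2)–N(5,3)= N(4,2)–N(5,1)= N(4,3)–S(4,4)≠ N(4,3)–N(5,3)= N(4,3)–S(5,2)≠ S(4,4)–S(4,5)= S(4,4)–S(5,5)= S(4,4)–N(5,3)≠ S(4,5)–N(4,6)≠ S(4,5)–S(5,5)= S(4,5)–S(5,6)= N(4,6)–S(5,6)≠ N(4,6)–S(5,7)≠ N(4,6)–S(5,5)≠  → 9/19 unlike.
Row 5: N(5,1)–S(5,2)≠ N(5,1)–N(6,2)= S(5,2)–N(5,3)≠ S(5,2)–N(6,2)≠ S(5,2)–S(6,3)= N(5,3)–S(6,3)≠ N(5,3)–S(6,4)≠ N(5,3)–N(6,2)= S(5,5)–S(5,6)= S(5,5)–N(6,6)≠ S(5,5)–S(6,4)= S(5,6)–S(5,7)= S(5,6)–N(6,6)≠ S(5,6)–S(6,7)= S(5,7)–S(6,7)= S(5,7)–N(6,6)≠  → 8/16 unlike.
Row 6: N(6,2)–S(6,3)≠ S(6,3)–S(6,4)= N(6,6)–S(6,7)≠  → 2/3 unlike.
Total adjacent occupied pairs: 81; unlike-type pairs: 38.
38/81 is already in lowest terms.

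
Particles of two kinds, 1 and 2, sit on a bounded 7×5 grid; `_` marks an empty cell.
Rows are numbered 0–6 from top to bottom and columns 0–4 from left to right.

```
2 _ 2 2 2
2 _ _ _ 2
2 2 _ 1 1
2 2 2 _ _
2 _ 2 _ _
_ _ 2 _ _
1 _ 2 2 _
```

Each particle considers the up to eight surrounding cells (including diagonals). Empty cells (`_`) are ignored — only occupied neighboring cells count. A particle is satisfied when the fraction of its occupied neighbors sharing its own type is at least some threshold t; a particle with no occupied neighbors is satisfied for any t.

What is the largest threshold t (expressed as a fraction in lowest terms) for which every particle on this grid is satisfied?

1/3

Row 0: (0,0)2 1/1 · (0,2)2 1/1 · (0,3)2 3/3 · (0,4)2 2/2
Row 1: (1,0)2 3/3 · (1,4)2 2/4
Row 2: (2,0)2 4/4 · (2,1)2 5/5 · (2,3)1 1/3 · (2,4)1 1/2
Row 3: (3,0)2 4/4 · (3,1)2 6/6 · (3,2)2 3/4
Row 4: (4,0)2 2/2 · (4,2)2 3/3
Row 5: (5,2)2 3/3
Row 6: (6,0)1 — no occupied neighbors · (6,2)2 2/2 · (6,3)2 2/2
The smallest same-type fraction is 1/3 at (2,3), which reduces to 1/3. Any threshold above that leaves this particle unsatisfied.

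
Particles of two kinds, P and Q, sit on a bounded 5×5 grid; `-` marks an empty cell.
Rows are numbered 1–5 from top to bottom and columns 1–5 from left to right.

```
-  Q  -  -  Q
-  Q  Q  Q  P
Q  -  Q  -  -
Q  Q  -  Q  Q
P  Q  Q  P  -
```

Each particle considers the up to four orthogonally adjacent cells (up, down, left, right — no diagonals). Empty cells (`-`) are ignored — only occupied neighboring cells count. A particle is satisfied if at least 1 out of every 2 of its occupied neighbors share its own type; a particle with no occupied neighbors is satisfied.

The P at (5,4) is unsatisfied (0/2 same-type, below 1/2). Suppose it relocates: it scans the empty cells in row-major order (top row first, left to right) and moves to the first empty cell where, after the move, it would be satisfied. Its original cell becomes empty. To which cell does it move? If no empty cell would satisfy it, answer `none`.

(3,5)

Vacating (5,4). Empty cells in order:
  (1,1): 0/1 same-type → still unsatisfied.
  (1,3): 0/2 same-type → still unsatisfied.
  (1,4): 0/2 same-type → still unsatisfied.
  (2,1): 0/2 same-type → still unsatisfied.
  (3,2): 0/4 same-type → still unsatisfied.
  (3,4): 0/3 same-type → still unsatisfied.
  (3,5): 1/2 same-type → satisfied — stop here.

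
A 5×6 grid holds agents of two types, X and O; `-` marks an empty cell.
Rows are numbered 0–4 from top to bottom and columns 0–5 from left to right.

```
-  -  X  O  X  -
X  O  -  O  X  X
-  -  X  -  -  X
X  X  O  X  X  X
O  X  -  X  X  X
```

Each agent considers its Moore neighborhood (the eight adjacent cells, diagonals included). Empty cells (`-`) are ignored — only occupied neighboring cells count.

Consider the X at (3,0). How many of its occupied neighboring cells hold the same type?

2

Occupied neighbors of (3,0): (3,1)=X, (4,0)=O, (4,1)=X.
Same type (X): 2 of 3.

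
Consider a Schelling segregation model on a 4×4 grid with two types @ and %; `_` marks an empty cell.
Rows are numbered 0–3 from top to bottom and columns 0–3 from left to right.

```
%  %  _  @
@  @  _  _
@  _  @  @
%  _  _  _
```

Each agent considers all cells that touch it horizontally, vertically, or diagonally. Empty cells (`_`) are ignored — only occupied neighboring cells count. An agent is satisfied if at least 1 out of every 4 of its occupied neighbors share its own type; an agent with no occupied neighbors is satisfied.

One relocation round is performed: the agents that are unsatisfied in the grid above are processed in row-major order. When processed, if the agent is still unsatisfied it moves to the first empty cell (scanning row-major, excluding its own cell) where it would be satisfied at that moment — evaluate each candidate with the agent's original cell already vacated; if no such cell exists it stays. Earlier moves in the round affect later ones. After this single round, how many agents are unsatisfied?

1

Initially unsatisfied (in order): (3,0).
  (3,0) → (0,2).
Resulting grid:
% % % @
@ @ _ _
@ _ @ @
_ _ _ _
Unsatisfied now: (0,3).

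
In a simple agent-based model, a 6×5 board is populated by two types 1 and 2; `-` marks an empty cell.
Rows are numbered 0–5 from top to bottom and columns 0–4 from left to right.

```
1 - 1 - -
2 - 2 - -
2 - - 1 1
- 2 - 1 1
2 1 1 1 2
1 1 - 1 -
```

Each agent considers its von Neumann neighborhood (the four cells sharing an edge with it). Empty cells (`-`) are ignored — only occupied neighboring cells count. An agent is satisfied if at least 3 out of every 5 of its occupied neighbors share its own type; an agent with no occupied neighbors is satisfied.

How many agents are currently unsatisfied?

9

(0,0)1 0/1 not
(0,2)1 0/1 not
(1,0)2 1/2 not
(1,2)2 0/1 not
(2,0)2 1/1 satisfied
(2,3)1 2/2 satisfied
(2,4)1 2/2 satisfied
(3,1)2 0/1 not
(3,3)1 3/3 satisfied
(3,4)1 2/3 satisfied
(4,0)2 0/2 not
(4,1)1 2/4 not
(4,2)1 2/2 satisfied
(4,3)1 3/4 satisfied
(4,4)2 0/2 not
(5,0)1 1/2 not
(5,1)1 2/2 satisfied
(5,3)1 1/1 satisfied
Unsatisfied: (0,0), (0,2), (1,0), (1,2), (3,1), (4,0), (4,1), (4,4), (5,0) — 9 in total.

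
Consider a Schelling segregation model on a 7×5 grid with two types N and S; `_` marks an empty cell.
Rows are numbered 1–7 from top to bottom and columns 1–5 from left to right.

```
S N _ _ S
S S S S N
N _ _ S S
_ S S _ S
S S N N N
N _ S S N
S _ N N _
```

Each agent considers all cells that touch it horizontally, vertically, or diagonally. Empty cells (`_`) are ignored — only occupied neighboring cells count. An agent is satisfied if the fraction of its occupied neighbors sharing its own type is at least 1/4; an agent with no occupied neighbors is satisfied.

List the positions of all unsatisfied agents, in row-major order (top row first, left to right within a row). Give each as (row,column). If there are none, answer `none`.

(1,2), (2,5), (3,1), (5,3), (6,1), (6,4), (7,1)

(1,1)S 2/3 ok
(1,2)N 0/4 unhappy
(1,5)S 1/2 ok
(2,1)S 2/4 ok
(2,2)S 3/5 ok
(2,3)S 3/4 ok
(2,4)S 4/5 ok
(2,5)N 0/4 unhappy
(3,1)N 0/3 unhappy
(3,4)S 5/6 ok
(3,5)S 3/4 ok
(4,2)S 3/5 ok
(4,3)S 3/5 ok
(4,5)S 2/4 ok
(5,1)S 2/3 ok
(5,2)S 4/6 ok
(5,3)N 1/6 unhappy
(5,4)N 3/7 ok
(5,5)N 2/4 ok
(6,1)N 0/3 unhappy
(6,3)S 2/6 ok
(6,4)S 1/7 unhappy
(6,5)N 3/4 ok
(7,1)S 0/1 unhappy
(7,3)N 1/3 ok
(7,4)N 2/4 ok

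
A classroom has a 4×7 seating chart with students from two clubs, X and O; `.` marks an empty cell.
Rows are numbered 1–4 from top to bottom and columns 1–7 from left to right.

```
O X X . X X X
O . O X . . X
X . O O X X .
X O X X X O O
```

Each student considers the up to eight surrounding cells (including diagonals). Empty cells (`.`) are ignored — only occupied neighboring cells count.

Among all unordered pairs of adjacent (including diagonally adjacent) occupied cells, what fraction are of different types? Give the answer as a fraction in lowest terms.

Scan each occupied cell's neighbors to the right and below (and the two forward diagonals) so each pair is counted once.
From row 1: 4 unlike of 12 pairs (running 4/12).
From row 2: 4 unlike of 8 pairs (running 8/20).
From row 3: 10 unlike of 17 pairs (running 18/37).
From row 4: 3 unlike of 6 pairs (running 21/43).
Total adjacent occupied pairs: 43; unlike-type pairs: 21.
21/43 is already in lowest terms.

21/43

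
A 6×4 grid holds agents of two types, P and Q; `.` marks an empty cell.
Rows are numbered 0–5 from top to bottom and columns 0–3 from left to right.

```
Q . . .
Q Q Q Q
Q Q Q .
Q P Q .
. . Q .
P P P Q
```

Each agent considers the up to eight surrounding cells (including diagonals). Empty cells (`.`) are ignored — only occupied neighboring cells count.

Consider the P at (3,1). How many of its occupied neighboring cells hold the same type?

0

Occupied neighbors of (3,1): (2,0)=Q, (2,1)=Q, (2,2)=Q, (3,0)=Q, (3,2)=Q, (4,2)=Q.
Same type (P): 0 of 6.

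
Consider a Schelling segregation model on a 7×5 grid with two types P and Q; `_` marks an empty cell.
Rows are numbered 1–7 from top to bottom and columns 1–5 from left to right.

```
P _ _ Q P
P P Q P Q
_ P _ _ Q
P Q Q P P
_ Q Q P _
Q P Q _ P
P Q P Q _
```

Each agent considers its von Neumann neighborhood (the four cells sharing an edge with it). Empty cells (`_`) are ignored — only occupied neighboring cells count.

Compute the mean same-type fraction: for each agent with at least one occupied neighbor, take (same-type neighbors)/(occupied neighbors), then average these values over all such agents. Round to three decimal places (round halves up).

(1,1)P 1/1
(1,4)Q 0/2
(1,5)P 0/2
(2,1)P 2/2
(2,2)P 2/3
(2,3)Q 0/2
(2,4)P 0/3
(2,5)Q 1/3
(3,2)P 1/2
(3,5)Q 1/2
(4,1)P 0/1
(4,2)Q 2/4
(4,3)Q 2/3
(4,4)P 2/3
(4,5)P 1/2
(5,2)Q 2/3
(5,3)Q 3/4
(5,4)P 1/2
(6,1)Q 0/2
(6,2)P 0/4
(6,3)Q 1/3
(6,5)P — no occupied neighbors
(7,1)P 0/2
(7,2)Q 0/3
(7,3)P 0/3
(7,4)Q 0/1
Sum over 25 agents: 1/1 + 0/2 + 0/2 + 2/2 + 2/3 + 0/2 + 0/3 + 1/3 + 1/2 + 1/2 + 0/1 + 2/4 + 2/3 + 2/3 + 1/2 + 2/3 + 3/4 + 1/2 + 0/2 + 0/4 + 1/3 + 0/2 + 0/3 + 0/3 + 0/1 = 103/12; mean = 103/12 ÷ 25 = 103/300 = 0.343333… → 0.343.

0.343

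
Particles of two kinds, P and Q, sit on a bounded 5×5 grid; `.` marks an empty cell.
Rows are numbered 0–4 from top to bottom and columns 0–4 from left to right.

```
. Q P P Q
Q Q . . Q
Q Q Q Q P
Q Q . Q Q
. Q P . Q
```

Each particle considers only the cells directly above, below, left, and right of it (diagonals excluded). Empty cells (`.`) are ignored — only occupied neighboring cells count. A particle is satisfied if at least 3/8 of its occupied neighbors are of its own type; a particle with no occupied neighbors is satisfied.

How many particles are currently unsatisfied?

(0,1)Q 1/2 satisfied
(0,2)P 1/2 satisfied
(0,3)P 1/2 satisfied
(0,4)Q 1/2 satisfied
(1,0)Q 2/2 satisfied
(1,1)Q 3/3 satisfied
(1,4)Q 1/2 satisfied
(2,0)Q 3/3 satisfied
(2,1)Q 4/4 satisfied
(2,2)Q 2/2 satisfied
(2,3)Q 2/3 satisfied
(2,4)P 0/3 not
(3,0)Q 2/2 satisfied
(3,1)Q 3/3 satisfied
(3,3)Q 2/2 satisfied
(3,4)Q 2/3 satisfied
(4,1)Q 1/2 satisfied
(4,2)P 0/1 not
(4,4)Q 1/1 satisfied
Unsatisfied: (2,4), (4,2) — 2 in total.

2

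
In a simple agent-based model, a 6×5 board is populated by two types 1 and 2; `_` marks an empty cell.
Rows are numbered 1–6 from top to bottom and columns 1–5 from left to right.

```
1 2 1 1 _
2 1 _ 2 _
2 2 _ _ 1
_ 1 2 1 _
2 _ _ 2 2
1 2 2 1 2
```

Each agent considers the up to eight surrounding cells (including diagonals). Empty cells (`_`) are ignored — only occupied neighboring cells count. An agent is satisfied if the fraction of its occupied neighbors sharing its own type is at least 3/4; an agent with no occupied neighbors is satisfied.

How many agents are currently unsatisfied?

21

(1,1)1 1/3 ✗
(1,2)2 1/4 ✗
(1,3)1 2/4 ✗
(1,4)1 1/2 ✗
(2,1)2 3/5 ✗
(2,2)1 2/6 ✗
(2,4)2 0/3 ✗
(3,1)2 2/4 ✗
(3,2)2 3/5 ✗
(3,5)1 1/2 ✗
(4,2)1 0/4 ✗
(4,3)2 2/4 ✗
(4,4)1 1/4 ✗
(5,1)2 1/3 ✗
(5,4)2 4/6 ✗
(5,5)2 2/4 ✗
(6,1)1 0/2 ✗
(6,2)2 2/3 ✗
(6,3)2 2/3 ✗
(6,4)1 0/4 ✗
(6,5)2 2/3 ✗
Unsatisfied: (1,1), (1,2), (1,3), (1,4), (2,1), (2,2), (2,4), (3,1), (3,2), (3,5), (4,2), (4,3), (4,4), (5,1), (5,4), (5,5), (6,1), (6,2), (6,3), (6,4), (6,5) — 21 in total.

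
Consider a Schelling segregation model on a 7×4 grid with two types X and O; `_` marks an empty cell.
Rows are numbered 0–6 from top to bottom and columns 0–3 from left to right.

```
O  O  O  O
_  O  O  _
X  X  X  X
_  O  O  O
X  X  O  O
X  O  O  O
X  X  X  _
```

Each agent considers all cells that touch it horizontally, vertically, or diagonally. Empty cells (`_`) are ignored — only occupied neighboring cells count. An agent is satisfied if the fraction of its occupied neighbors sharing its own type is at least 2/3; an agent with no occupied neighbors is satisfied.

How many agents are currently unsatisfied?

(0,0)O 2/2 satisfied
(0,1)O 4/4 satisfied
(0,2)O 4/4 satisfied
(0,3)O 2/2 satisfied
(1,1)O 4/7 not
(1,2)O 4/7 not
(2,0)X 1/3 not
(2,1)X 2/6 not
(2,2)X 2/7 not
(2,3)X 1/4 not
(3,1)O 2/7 not
(3,2)O 4/8 not
(3,3)O 3/5 not
(4,0)X 2/4 not
(4,1)X 2/7 not
(4,2)O 7/8 satisfied
(4,3)O 5/5 satisfied
(5,0)X 4/5 satisfied
(5,1)O 2/8 not
(5,2)O 4/7 not
(5,3)O 3/4 satisfied
(6,0)X 2/3 satisfied
(6,1)X 3/5 not
(6,2)X 1/4 not
Unsatisfied: (1,1), (1,2), (2,0), (2,1), (2,2), (2,3), (3,1), (3,2), (3,3), (4,0), (4,1), (5,1), (5,2), (6,1), (6,2) — 15 in total.

15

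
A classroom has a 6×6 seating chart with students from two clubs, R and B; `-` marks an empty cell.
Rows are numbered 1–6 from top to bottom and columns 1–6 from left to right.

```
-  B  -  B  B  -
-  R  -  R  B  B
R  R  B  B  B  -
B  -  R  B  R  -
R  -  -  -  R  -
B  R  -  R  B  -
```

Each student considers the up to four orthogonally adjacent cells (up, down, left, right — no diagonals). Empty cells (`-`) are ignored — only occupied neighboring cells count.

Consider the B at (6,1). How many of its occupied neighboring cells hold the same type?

Occupied neighbors of (6,1): (5,1)=R, (6,2)=R.
Same type (B): 0 of 2.

0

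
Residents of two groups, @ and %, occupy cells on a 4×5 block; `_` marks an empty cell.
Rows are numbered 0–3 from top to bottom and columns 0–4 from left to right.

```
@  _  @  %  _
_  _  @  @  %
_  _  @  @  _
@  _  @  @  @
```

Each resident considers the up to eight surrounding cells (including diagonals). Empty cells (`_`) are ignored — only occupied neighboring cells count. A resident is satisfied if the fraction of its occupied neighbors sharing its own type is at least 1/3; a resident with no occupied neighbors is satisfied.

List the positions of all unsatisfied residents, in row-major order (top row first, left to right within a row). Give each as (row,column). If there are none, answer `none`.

Row 0: (0,0)@ 0/0 satisfied · (0,2)@ 2/3 satisfied · (0,3)% 1/4 not
Row 1: (1,2)@ 4/5 satisfied · (1,3)@ 4/6 satisfied · (1,4)% 1/3 satisfied
Row 2: (2,2)@ 5/5 satisfied · (2,3)@ 6/7 satisfied
Row 3: (3,0)@ 0/0 satisfied · (3,2)@ 3/3 satisfied · (3,3)@ 4/4 satisfied · (3,4)@ 2/2 satisfied

(0,3)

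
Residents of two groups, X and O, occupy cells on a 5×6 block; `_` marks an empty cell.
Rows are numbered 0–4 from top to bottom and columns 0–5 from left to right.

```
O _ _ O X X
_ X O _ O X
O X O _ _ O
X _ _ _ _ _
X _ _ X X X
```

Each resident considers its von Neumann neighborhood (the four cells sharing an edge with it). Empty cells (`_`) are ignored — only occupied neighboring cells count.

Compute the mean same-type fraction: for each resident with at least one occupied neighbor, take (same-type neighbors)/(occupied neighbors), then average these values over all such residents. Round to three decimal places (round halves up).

Row 0: (0,0)O — no occupied neighbors · (0,3)O 0/1 · (0,4)X 1/3 · (0,5)X 2/2
Row 1: (1,1)X 1/2 · (1,2)O 1/2 · (1,4)O 0/2 · (1,5)X 1/3
Row 2: (2,0)O 0/2 · (2,1)X 1/3 · (2,2)O 1/2 · (2,5)O 0/1
Row 3: (3,0)X 1/2
Row 4: (4,0)X 1/1 · (4,3)X 1/1 · (4,4)X 2/2 · (4,5)X 1/1
Sum over 16 residents: 0/1 + 1/3 + 2/2 + 1/2 + 1/2 + 0/2 + 1/3 + 0/2 + 1/3 + 1/2 + 0/1 + 1/2 + 1/1 + 1/1 + 2/2 + 1/1 = 8; mean = 8 ÷ 16 = 1/2 = 0.5 → 0.500.

0.500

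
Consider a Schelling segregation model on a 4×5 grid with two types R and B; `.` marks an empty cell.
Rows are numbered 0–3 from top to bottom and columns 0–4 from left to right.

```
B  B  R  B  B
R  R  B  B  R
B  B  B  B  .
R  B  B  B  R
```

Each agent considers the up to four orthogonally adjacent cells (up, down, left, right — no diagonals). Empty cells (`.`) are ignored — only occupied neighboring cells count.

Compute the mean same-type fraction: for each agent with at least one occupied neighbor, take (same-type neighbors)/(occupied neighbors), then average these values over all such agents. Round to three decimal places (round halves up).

0.487

(0,0)B 1/2
(0,1)B 1/3
(0,2)R 0/3
(0,3)B 2/3
(0,4)B 1/2
(1,0)R 1/3
(1,1)R 1/4
(1,2)B 2/4
(1,3)B 3/4
(1,4)R 0/2
(2,0)B 1/3
(2,1)B 3/4
(2,2)B 4/4
(2,3)B 3/3
(3,0)R 0/2
(3,1)B 2/3
(3,2)B 3/3
(3,3)B 2/3
(3,4)R 0/1
Sum over 19 agents: 1/2 + 1/3 + 0/3 + 2/3 + 1/2 + 1/3 + 1/4 + 2/4 + 3/4 + 0/2 + 1/3 + 3/4 + 4/4 + 3/3 + 0/2 + 2/3 + 3/3 + 2/3 + 0/1 = 37/4; mean = 37/4 ÷ 19 = 37/76 = 0.486842… → 0.487.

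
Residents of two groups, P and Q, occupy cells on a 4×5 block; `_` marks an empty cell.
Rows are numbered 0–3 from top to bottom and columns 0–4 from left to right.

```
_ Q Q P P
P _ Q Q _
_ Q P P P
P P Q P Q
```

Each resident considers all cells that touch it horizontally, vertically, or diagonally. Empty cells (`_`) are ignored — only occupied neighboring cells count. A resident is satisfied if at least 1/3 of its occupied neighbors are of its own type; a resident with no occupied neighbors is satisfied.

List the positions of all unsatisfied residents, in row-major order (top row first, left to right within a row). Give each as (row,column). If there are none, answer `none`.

(0,1)Q 2/3 ✓
(0,2)Q 3/4 ✓
(0,3)P 1/4 ✗
(0,4)P 1/2 ✓
(1,0)P 0/2 ✗
(1,2)Q 4/7 ✓
(1,3)Q 2/7 ✗
(2,1)Q 2/6 ✓
(2,2)P 3/7 ✓
(2,3)P 3/7 ✓
(2,4)P 2/4 ✓
(3,0)P 1/2 ✓
(3,1)P 2/4 ✓
(3,2)Q 1/5 ✗
(3,3)P 3/5 ✓
(3,4)Q 0/3 ✗

(0,3), (1,0), (1,3), (3,2), (3,4)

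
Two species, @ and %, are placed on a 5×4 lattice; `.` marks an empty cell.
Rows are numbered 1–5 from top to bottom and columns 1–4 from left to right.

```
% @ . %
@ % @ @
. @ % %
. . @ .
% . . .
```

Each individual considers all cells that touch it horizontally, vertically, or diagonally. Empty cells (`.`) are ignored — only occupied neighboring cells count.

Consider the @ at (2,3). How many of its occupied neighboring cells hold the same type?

3

Occupied neighbors of (2,3): (1,2)=@, (1,4)=%, (2,2)=%, (2,4)=@, (3,2)=@, (3,3)=%, (3,4)=%.
Same type (@): 3 of 7.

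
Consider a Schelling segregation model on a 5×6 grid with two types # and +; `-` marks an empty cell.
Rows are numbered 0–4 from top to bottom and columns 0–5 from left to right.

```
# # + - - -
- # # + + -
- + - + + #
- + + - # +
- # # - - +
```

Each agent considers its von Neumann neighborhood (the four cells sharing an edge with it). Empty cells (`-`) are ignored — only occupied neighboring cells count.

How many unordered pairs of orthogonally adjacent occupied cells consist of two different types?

10

Scan each occupied cell's neighbors to the right and below so each pair is counted once.
Row 0: #(0,0)–#(0,1)= #(0,1)–+(0,2)≠ #(0,1)–#(1,1)= +(0,2)–#(1,2)≠  → 2/4 unlike.
Row 1: #(1,1)–#(1,2)= #(1,1)–+(2,1)≠ #(1,2)–+(1,3)≠ +(1,3)–+(1,4)= +(1,3)–+(2,3)= +(1,4)–+(2,4)=  → 2/6 unlike.
Row 2: +(2,1)–+(3,1)= +(2,3)–+(2,4)= +(2,4)–#(2,5)≠ +(2,4)–#(3,4)≠ #(2,5)–+(3,5)≠  → 3/5 unlike.
Row 3: +(3,1)–+(3,2)= +(3,1)–#(4,1)≠ +(3,2)–#(4,2)≠ #(3,4)–+(3,5)≠ +(3,5)–+(4,5)=  → 3/5 unlike.
Row 4: #(4,1)–#(4,2)=  → 0/1 unlike.
Total adjacent occupied pairs: 21; unlike-type pairs: 10.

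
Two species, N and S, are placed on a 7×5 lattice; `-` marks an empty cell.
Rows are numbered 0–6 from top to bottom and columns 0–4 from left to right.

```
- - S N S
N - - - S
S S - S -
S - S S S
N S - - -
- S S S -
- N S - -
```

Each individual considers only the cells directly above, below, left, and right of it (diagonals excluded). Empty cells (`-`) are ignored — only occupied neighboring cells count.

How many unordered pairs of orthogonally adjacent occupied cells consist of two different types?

7

Scan each occupied cell's neighbors to the right and below so each pair is counted once.
From row 0: 2 unlike of 3 pairs (running 2/3).
From row 1: 1 unlike of 1 pairs (running 3/4).
From row 2: 0 unlike of 3 pairs (running 3/7).
From row 3: 1 unlike of 3 pairs (running 4/10).
From row 4: 1 unlike of 2 pairs (running 5/12).
From row 5: 1 unlike of 4 pairs (running 6/16).
From row 6: 1 unlike of 1 pairs (running 7/17).
Total adjacent occupied pairs: 17; unlike-type pairs: 7.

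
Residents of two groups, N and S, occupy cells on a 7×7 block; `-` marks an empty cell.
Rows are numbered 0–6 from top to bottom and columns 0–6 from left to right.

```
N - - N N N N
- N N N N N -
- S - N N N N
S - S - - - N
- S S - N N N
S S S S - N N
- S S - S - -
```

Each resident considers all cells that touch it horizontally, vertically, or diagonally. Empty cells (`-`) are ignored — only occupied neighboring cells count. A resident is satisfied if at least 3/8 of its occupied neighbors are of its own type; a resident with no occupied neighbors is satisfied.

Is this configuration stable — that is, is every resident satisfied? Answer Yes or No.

Yes

Row 0: (0,0)N 1/1 ok · (0,3)N 4/4 ok · (0,4)N 5/5 ok · (0,5)N 4/4 ok · (0,6)N 2/2 ok
Row 1: (1,1)N 2/3 ok · (1,2)N 4/5 ok · (1,3)N 6/6 ok · (1,4)N 8/8 ok · (1,5)N 7/7 ok
Row 2: (2,1)S 2/4 ok · (2,3)N 4/5 ok · (2,4)N 5/5 ok · (2,5)N 5/5 ok · (2,6)N 3/3 ok
Row 3: (3,0)S 2/2 ok · (3,2)S 3/4 ok · (3,6)N 4/4 ok
Row 4: (4,1)S 6/6 ok · (4,2)S 5/5 ok · (4,4)N 2/3 ok · (4,5)N 5/5 ok · (4,6)N 4/4 ok
Row 5: (5,0)S 3/3 ok · (5,1)S 6/6 ok · (5,2)S 6/6 ok · (5,3)S 4/5 ok · (5,5)N 4/5 ok · (5,6)N 3/3 ok
Row 6: (6,1)S 4/4 ok · (6,2)S 4/4 ok · (6,4)S 1/2 ok
All meet the threshold, so the configuration is stable.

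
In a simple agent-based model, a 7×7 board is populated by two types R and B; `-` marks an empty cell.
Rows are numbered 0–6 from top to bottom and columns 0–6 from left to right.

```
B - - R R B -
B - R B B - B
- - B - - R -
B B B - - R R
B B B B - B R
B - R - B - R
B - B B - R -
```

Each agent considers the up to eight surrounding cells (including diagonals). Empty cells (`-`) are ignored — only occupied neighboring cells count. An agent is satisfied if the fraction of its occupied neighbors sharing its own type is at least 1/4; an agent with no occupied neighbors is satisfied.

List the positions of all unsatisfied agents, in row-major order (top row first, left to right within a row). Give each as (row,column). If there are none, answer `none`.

(0,0)B 1/1 satisfied
(0,3)R 2/4 satisfied
(0,4)R 1/4 satisfied
(0,5)B 2/3 satisfied
(1,0)B 1/1 satisfied
(1,2)R 1/3 satisfied
(1,3)B 2/5 satisfied
(1,4)B 2/5 satisfied
(1,6)B 1/2 satisfied
(2,2)B 3/4 satisfied
(2,5)R 2/4 satisfied
(3,0)B 3/3 satisfied
(3,1)B 6/6 satisfied
(3,2)B 5/5 satisfied
(3,5)R 3/4 satisfied
(3,6)R 3/4 satisfied
(4,0)B 4/4 satisfied
(4,1)B 6/7 satisfied
(4,2)B 4/5 satisfied
(4,3)B 3/4 satisfied
(4,5)B 1/5 not
(4,6)R 3/4 satisfied
(5,0)B 3/3 satisfied
(5,2)R 0/5 not
(5,4)B 3/4 satisfied
(5,6)R 2/3 satisfied
(6,0)B 1/1 satisfied
(6,2)B 1/2 satisfied
(6,3)B 2/3 satisfied
(6,5)R 1/2 satisfied

(4,5), (5,2)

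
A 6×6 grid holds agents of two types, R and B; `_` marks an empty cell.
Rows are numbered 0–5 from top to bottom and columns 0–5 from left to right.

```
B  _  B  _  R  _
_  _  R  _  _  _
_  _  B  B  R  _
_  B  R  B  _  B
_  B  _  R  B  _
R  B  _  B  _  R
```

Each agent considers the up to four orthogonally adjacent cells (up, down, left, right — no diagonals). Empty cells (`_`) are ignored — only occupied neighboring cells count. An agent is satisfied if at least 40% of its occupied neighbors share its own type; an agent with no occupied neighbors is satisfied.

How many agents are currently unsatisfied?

10

(0,0)B 0/0 satisfied
(0,2)B 0/1 not
(0,4)R 0/0 satisfied
(1,2)R 0/2 not
(2,2)B 1/3 not
(2,3)B 2/3 satisfied
(2,4)R 0/1 not
(3,1)B 1/2 satisfied
(3,2)R 0/3 not
(3,3)B 1/3 not
(3,5)B 0/0 satisfied
(4,1)B 2/2 satisfied
(4,3)R 0/3 not
(4,4)B 0/1 not
(5,0)R 0/1 not
(5,1)B 1/2 satisfied
(5,3)B 0/1 not
(5,5)R 0/0 satisfied
Unsatisfied: (0,2), (1,2), (2,2), (2,4), (3,2), (3,3), (4,3), (4,4), (5,0), (5,3) — 10 in total.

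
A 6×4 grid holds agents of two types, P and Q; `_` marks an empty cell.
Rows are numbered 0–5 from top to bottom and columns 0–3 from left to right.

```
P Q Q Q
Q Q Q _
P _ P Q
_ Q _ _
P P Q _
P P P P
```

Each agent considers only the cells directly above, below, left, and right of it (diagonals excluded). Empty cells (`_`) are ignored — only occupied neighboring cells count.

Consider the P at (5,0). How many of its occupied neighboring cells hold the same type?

2

Occupied neighbors of (5,0): (4,0)=P, (5,1)=P.
Same type (P): 2 of 2.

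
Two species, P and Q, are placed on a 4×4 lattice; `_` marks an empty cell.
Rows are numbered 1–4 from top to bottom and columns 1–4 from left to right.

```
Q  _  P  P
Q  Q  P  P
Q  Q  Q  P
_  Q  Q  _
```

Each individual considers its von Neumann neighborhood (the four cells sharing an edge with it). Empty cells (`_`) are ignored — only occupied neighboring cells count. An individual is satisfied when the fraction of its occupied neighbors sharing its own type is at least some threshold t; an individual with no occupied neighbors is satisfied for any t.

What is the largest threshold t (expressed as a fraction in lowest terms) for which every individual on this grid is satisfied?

1/2

(1,1)Q 1/1
(1,3)P 2/2
(1,4)P 2/2
(2,1)Q 3/3
(2,2)Q 2/3
(2,3)P 2/4
(2,4)P 3/3
(3,1)Q 2/2
(3,2)Q 4/4
(3,3)Q 2/4
(3,4)P 1/2
(4,2)Q 2/2
(4,3)Q 2/2
The smallest same-type fraction is 2/4 at (2,3), which reduces to 1/2. Any threshold above that leaves this individual unsatisfied.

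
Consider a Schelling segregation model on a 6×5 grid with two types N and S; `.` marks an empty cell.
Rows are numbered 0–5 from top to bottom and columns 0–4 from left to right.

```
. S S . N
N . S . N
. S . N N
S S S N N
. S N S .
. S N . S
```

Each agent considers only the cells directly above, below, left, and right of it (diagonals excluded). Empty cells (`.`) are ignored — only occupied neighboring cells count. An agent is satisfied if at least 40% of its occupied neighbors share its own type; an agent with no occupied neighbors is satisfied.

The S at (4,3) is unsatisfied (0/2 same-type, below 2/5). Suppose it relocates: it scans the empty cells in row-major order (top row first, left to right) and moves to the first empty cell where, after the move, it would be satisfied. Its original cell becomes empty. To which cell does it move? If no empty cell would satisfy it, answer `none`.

(0,0)

Vacating (4,3). Empty cells in order:
  (0,0): 1/2 same-type → satisfied — stop here.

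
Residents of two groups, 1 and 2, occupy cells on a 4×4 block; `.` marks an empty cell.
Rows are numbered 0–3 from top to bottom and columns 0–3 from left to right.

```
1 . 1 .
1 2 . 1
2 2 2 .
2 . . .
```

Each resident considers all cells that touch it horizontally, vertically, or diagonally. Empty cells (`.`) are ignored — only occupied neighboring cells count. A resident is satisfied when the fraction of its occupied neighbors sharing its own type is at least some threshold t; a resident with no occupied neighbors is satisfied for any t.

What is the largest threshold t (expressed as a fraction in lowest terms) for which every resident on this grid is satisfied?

(0,0)1 1/2
(0,2)1 1/2
(1,0)1 1/4
(1,1)2 3/6
(1,3)1 1/2
(2,0)2 3/4
(2,1)2 4/5
(2,2)2 2/3
(3,0)2 2/2
The smallest same-type fraction is 1/4 at (1,0), which reduces to 1/4. Any threshold above that leaves this resident unsatisfied.

1/4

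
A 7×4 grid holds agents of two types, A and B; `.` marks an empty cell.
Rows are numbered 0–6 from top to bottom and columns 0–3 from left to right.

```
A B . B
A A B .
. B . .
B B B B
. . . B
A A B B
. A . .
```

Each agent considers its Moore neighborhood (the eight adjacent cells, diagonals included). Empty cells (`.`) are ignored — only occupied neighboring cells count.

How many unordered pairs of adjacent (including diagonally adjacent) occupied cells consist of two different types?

8

Scan each occupied cell's neighbors to the right and below (and the two forward diagonals) so each pair is counted once.
From row 0: 3 unlike of 7 pairs (running 3/7).
From row 1: 3 unlike of 5 pairs (running 6/12).
From row 2: 0 unlike of 3 pairs (running 6/15).
From row 3: 0 unlike of 5 pairs (running 6/20).
From row 4: 0 unlike of 2 pairs (running 6/22).
From row 5: 2 unlike of 6 pairs (running 8/28).
Total adjacent occupied pairs: 28; unlike-type pairs: 8.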